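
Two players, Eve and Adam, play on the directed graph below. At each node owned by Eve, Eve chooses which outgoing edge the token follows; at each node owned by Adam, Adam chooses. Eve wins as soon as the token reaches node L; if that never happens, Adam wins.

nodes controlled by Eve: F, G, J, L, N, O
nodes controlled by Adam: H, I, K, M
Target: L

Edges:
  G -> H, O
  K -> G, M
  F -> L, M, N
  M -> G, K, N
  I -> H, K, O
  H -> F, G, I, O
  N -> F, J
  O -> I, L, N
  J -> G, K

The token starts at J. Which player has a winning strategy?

Eve

A0 = {L}
A1: add {F, O} — F (Eve) has F→L; O (Eve) has O→L.
A2: add {G, N} — G (Eve) has G→O; N (Eve) has N→F.
A3: add {J} — J (Eve) has J→G.
A4 = A3; e.g. H (Adam) can still go to I. Fixed point.
J ∈ A3, so Eve can force the target.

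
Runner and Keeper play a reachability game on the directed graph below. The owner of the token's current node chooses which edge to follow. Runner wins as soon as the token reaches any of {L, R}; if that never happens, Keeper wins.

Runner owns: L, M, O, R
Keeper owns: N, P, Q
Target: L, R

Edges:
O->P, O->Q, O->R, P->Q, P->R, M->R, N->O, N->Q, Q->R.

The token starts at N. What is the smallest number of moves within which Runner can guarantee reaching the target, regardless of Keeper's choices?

2

A0 = {L, R}
A1: add {M, O, Q} — M (Runner) has M→R; O (Runner) has O→R; Q (Keeper): all of {R} already in.
A2: add {N, P} — N (Keeper): all of {O, Q} already in; P (Keeper): all of {Q, R} already in.
A2 = all vertices. Fixed point.
N enters the attractor at level 2, so Runner can force the target in 2 moves from there.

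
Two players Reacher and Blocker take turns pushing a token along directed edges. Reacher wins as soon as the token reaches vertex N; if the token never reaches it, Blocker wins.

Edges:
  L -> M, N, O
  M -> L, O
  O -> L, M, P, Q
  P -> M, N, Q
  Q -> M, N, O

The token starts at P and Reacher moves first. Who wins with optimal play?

Reacher

Track states (vertex, player-to-move).
A0 = {(N,Reacher), (N,Blocker)}
A1: add {(L,Reacher), (P,Reacher), (Q,Reacher)}.
(P,Reacher) ∈ A1 ⇒ Reacher forces the target.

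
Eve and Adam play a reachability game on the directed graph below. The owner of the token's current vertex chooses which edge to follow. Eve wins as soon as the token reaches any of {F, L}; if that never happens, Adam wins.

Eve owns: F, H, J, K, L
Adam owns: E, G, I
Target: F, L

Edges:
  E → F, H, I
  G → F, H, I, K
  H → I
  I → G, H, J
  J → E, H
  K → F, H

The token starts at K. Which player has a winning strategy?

Eve

A0 = {F, L}
A1: add {K} — K (Eve) has K→F.
A2 = A1; e.g. E (Adam) can still go to H. Fixed point.
K ∈ A1, so Eve can force the target.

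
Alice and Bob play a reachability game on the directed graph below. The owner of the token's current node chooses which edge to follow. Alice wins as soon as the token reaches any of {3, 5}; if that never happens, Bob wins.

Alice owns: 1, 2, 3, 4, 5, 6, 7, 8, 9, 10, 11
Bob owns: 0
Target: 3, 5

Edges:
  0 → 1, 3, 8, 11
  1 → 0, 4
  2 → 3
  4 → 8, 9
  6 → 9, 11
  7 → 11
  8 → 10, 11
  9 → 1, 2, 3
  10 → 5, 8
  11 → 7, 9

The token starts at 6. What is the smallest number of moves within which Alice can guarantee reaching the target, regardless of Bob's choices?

2

A0 = {3, 5}
A1: add {2, 9, 10} — 2 (Alice) has 2→3; 9 (Alice) has 9→3; 10 (Alice) has 10→5.
A2: add {4, 6, 8, 11} — 4 (Alice) has 4→9; 6 (Alice) has 6→9; 8 (Alice) has 8→10; 11 (Alice) has 11→9.
6 enters the attractor at level 2, so Alice can force the target in 2 moves from there.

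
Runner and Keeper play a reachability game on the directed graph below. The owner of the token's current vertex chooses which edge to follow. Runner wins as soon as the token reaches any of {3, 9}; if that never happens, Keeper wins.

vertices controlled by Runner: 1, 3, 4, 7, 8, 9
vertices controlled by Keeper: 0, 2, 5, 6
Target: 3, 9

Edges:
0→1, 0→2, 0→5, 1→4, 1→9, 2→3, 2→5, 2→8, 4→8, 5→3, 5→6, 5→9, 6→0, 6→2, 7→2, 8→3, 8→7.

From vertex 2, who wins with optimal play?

Keeper

A0 = {3, 9}
A1: add {1, 8} — 1 (Runner) has 1→9; 8 (Runner) has 8→3.
A2: add {4} — 4 (Runner) has 4→8.
A3 = A2; e.g. 0 (Keeper) can still go to 2. Fixed point.
2 never enters the attractor, so Keeper can avoid the target forever.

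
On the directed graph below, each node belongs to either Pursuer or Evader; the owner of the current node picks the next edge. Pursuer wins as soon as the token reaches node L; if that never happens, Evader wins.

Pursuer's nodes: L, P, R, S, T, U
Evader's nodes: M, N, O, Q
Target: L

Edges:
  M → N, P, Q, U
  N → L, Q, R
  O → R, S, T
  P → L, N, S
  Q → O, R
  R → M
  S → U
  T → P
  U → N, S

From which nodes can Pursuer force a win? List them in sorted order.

A0 = {L}
A1: add {P} — P (Pursuer) has P→L.
A2: add {T} — T (Pursuer) has T→P.
A3 = A2; e.g. M (Evader) can still go to N. Fixed point.
Pursuer's winning region = {L, P, T}.

L, P, T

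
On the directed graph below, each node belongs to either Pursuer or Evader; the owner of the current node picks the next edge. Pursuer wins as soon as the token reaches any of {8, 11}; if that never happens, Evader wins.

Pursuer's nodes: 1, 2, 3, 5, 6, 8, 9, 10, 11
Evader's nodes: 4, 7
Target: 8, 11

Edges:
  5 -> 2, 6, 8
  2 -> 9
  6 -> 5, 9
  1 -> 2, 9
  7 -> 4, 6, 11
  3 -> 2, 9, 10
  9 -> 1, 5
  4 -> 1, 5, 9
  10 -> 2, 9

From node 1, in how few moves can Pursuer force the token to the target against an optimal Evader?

3

A0 = {8, 11}
A1: add {5} — 5 (Pursuer) has 5→8.
A2: add {6, 9} — 6 (Pursuer) has 6→5; 9 (Pursuer) has 9→5.
A3: add {1, 2, 3, 10} — 1 (Pursuer) has 1→9; 2 (Pursuer) has 2→9; 3 (Pursuer) has 3→9; 10 (Pursuer) has 10→9.
1 enters the attractor at level 3, so Pursuer can force the target in 3 moves from there.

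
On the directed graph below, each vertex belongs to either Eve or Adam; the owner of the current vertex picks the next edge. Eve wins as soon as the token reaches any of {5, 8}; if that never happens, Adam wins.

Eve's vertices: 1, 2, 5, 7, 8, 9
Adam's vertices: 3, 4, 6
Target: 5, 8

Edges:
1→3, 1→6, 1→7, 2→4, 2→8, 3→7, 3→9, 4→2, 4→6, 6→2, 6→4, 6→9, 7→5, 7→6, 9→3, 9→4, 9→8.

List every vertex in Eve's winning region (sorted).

A0 = {5, 8}
A1: add {2, 7, 9} — 2 (Eve) has 2→8; 7 (Eve) has 7→5; 9 (Eve) has 9→8.
A2: add {1, 3} — 1 (Eve) has 1→7; 3 (Adam): all of {7, 9} already in.
A3 = A2; e.g. 4 (Adam) can still go to 6. Fixed point.
Eve's winning region = {1, 2, 3, 5, 7, 8, 9}.

1, 2, 3, 5, 7, 8, 9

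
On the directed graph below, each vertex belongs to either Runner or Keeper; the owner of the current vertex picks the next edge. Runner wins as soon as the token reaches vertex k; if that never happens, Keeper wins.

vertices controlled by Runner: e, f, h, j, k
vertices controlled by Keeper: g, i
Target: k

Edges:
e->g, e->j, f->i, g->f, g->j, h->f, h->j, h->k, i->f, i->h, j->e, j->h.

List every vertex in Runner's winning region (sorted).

A0 = {k}
A1: add {h} — h (Runner) has h→k.
A2: add {j} — j (Runner) has j→h.
A3: add {e} — e (Runner) has e→j.
A4 = A3; e.g. f (Runner) has no edge into A3. Fixed point.
Runner's winning region = {e, h, j, k}.

e, h, j, k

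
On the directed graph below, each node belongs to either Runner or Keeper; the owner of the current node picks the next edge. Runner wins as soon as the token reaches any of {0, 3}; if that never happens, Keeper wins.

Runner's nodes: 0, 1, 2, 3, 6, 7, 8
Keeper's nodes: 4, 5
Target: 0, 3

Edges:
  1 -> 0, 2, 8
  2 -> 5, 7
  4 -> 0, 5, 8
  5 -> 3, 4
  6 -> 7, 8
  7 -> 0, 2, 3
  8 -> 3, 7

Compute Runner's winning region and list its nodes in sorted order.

A0 = {0, 3}
A1: add {1, 7, 8} — 1 (Runner) has 1→0; 7 (Runner) has 7→0; 8 (Runner) has 8→3.
A2: add {2, 6} — 2 (Runner) has 2→7; 6 (Runner) has 6→7.
A3 = A2; e.g. 4 (Keeper) can still go to 5. Fixed point.
Runner's winning region = {0, 1, 2, 3, 6, 7, 8}.

0, 1, 2, 3, 6, 7, 8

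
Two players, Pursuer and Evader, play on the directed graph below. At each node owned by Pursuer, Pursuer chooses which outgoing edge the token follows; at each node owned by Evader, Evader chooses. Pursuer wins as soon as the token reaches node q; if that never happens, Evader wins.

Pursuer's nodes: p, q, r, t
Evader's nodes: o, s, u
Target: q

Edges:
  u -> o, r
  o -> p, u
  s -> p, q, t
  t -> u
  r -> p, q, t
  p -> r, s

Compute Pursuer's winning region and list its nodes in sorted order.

A0 = {q}
A1: add {r} — r (Pursuer) has r→q.
A2: add {p} — p (Pursuer) has p→r.
A3 = A2; e.g. o (Evader) can still go to u. Fixed point.
Pursuer's winning region = {p, q, r}.

p, q, r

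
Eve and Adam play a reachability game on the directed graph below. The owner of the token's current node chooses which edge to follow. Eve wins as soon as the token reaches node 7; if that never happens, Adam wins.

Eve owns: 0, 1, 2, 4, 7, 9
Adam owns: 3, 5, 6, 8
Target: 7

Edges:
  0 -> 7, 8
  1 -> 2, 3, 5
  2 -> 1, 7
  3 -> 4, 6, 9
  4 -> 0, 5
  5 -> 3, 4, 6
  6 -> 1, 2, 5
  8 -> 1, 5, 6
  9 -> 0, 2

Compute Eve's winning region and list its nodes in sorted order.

0, 1, 2, 4, 7, 9

A0 = {7}
A1: add {0, 2} — 0 (Eve) has 0→7; 2 (Eve) has 2→7.
A2: add {1, 4, 9} — 1 (Eve) has 1→2; 4 (Eve) has 4→0; 9 (Eve) has 9→0.
A3 = A2; e.g. 3 (Adam) can still go to 6. Fixed point.
Eve's winning region = {0, 1, 2, 4, 7, 9}.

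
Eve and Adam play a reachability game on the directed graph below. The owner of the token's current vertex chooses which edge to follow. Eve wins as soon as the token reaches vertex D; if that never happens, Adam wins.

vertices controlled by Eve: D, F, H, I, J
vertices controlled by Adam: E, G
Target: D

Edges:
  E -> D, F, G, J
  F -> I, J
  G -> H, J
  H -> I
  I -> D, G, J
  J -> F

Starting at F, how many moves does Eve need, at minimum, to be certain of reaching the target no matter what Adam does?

2

A0 = {D}
A1: add {I} — I (Eve) has I→D.
A2: add {F, H} — F (Eve) has F→I; H (Eve) has H→I.
F enters the attractor at level 2, so Eve can force the target in 2 moves from there.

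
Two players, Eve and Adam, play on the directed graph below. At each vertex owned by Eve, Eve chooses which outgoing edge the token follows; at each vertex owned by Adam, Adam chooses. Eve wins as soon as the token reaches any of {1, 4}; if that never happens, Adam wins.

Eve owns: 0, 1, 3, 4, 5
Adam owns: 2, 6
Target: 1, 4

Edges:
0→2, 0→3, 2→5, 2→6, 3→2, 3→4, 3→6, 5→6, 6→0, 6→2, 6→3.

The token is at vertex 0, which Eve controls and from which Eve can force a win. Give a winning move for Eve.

A0 = {1, 4}
A1: add {3} — 3 (Eve) has 3→4.
A2: add {0} — 0 (Eve) has 0→3.
A3 = A2; e.g. 2 (Adam) can still go to 5. Fixed point.
From 0, successor 3 is in the attractor (rank 1); the other successor 2 is not.

3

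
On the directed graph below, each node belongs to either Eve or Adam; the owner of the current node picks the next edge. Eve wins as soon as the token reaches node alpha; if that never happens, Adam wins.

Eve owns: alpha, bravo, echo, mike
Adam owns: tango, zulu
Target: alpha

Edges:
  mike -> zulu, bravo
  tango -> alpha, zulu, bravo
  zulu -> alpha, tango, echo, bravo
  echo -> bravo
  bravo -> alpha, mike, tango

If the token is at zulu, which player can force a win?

Adam

A0 = {alpha}
A1: add {bravo} — bravo (Eve) has bravo→alpha.
A2: add {echo, mike} — mike (Eve) has mike→bravo; echo (Eve) has echo→bravo.
A3 = A2; e.g. tango (Adam) can still go to zulu. Fixed point.
zulu never enters the attractor, so Adam can avoid the target forever.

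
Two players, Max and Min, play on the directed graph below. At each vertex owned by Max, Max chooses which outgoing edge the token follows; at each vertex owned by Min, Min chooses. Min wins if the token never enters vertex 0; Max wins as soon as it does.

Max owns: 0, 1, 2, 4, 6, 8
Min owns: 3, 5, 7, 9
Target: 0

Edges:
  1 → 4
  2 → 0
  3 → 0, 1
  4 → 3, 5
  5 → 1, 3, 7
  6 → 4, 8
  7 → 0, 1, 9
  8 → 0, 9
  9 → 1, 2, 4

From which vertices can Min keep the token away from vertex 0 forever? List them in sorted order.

A0 = {0}
A1: add {2, 8} — 2 (Max) has 2→0; 8 (Max) has 8→0.
A2: add {6} — 6 (Max) has 6→8.
A3 = A2; e.g. 1 (Max) has no edge into A2. Fixed point.
Max's attractor = {0, 2, 6, 8}; Min avoids the target exactly from the complement.

1, 3, 4, 5, 7, 9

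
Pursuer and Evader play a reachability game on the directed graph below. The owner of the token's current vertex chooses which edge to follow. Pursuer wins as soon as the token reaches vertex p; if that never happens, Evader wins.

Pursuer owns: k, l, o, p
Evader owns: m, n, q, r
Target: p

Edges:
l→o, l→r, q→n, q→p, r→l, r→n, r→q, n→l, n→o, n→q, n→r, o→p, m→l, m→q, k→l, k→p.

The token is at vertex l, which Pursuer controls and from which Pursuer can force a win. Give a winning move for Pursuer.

o

A0 = {p}
A1: add {k, o} — k (Pursuer) has k→p; o (Pursuer) has o→p.
A2: add {l} — l (Pursuer) has l→o.
A3 = A2; e.g. m (Evader) can still go to q. Fixed point.
From l, successor o is in the attractor (rank 1); the other successor r is not.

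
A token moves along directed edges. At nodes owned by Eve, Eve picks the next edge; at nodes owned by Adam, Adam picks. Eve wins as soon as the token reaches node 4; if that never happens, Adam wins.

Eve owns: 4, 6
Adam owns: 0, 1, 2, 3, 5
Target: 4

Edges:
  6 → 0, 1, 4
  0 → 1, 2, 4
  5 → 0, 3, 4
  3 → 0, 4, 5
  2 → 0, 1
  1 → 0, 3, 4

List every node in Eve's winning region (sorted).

A0 = {4}
A1: add {6} — 6 (Eve) has 6→4.
A2 = A1; e.g. 0 (Adam) can still go to 1. Fixed point.
Eve's winning region = {4, 6}.

4, 6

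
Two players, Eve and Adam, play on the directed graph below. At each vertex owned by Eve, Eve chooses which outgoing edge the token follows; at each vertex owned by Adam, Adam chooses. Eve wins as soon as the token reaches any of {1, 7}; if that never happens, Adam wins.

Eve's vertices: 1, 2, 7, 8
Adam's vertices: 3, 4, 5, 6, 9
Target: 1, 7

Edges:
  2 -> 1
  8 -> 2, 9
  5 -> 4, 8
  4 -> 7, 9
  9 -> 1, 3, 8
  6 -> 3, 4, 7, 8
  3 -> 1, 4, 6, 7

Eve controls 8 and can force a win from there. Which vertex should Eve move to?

2

A0 = {1, 7}
A1: add {2} — 2 (Eve) has 2→1.
A2: add {8} — 8 (Eve) has 8→2.
A3 = A2; e.g. 3 (Adam) can still go to 4. Fixed point.
From 8, successor 2 is in the attractor (rank 1); the other successor 9 is not.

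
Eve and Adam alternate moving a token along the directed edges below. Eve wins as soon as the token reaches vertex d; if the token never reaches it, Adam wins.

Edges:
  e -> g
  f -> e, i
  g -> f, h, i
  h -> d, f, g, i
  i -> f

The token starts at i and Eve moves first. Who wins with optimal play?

Adam

Track states (vertex, player-to-move).
A0 = {(d,Eve), (d,Adam)}
A1: add {(h,Eve)}.
A2 = A1; e.g. (e,Eve) stays out. (i,Eve) never enters ⇒ Adam avoids the target.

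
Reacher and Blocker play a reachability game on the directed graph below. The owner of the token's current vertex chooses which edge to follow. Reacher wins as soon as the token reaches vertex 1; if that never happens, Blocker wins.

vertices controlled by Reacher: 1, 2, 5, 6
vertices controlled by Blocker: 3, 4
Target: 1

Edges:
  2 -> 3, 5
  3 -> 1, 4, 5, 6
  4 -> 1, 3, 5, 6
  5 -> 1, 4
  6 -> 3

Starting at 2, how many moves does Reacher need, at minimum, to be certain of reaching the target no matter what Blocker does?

2

A0 = {1}
A1: add {5} — 5 (Reacher) has 5→1.
A2: add {2} — 2 (Reacher) has 2→5.
A3 = A2; e.g. 3 (Blocker) can still go to 4. Fixed point.
2 enters the attractor at level 2, so Reacher can force the target in 2 moves from there.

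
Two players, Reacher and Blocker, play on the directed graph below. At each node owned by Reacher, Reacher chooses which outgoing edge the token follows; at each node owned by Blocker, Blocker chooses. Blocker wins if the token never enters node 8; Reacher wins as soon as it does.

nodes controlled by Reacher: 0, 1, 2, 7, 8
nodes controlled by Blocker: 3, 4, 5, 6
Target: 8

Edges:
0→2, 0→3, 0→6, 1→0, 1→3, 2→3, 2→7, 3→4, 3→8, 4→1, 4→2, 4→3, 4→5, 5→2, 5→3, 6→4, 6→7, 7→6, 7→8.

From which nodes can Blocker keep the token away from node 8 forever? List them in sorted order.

3, 4, 5, 6

A0 = {8}
A1: add {7} — 7 (Reacher) has 7→8.
A2: add {2} — 2 (Reacher) has 2→7.
A3: add {0} — 0 (Reacher) has 0→2.
A4: add {1} — 1 (Reacher) has 1→0.
A5 = A4; e.g. 3 (Blocker) can still go to 4. Fixed point.
Reacher's attractor = {0, 1, 2, 7, 8}; Blocker avoids the target exactly from the complement.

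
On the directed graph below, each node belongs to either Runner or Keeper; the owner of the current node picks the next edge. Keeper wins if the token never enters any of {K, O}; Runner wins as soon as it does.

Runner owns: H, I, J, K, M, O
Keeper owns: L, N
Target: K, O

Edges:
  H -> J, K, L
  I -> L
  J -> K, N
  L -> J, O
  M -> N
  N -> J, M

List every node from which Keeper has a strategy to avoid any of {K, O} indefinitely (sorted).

M, N

A0 = {K, O}
A1: add {H, J} — H (Runner) has H→K; J (Runner) has J→K.
A2: add {L} — L (Keeper): all of {J, O} already in.
A3: add {I} — I (Runner) has I→L.
A4 = A3; e.g. M (Runner) has no edge into A3. Fixed point.
Runner's attractor = {H, I, J, K, L, O}; Keeper avoids the target exactly from the complement.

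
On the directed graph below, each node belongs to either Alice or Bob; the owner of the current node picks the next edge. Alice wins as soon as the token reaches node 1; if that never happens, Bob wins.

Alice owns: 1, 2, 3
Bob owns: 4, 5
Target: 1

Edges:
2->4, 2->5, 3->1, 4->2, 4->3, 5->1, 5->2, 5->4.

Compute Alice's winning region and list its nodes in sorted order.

A0 = {1}
A1: add {3} — 3 (Alice) has 3→1.
A2 = A1; e.g. 2 (Alice) has no edge into A1. Fixed point.
Alice's winning region = {1, 3}.

1, 3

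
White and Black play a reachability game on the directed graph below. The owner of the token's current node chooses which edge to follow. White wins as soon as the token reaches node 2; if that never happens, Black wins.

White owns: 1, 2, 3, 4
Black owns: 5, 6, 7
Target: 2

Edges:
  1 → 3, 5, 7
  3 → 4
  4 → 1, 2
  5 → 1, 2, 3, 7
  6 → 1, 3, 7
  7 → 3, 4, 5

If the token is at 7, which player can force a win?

Black

A0 = {2}
A1: add {4} — 4 (White) has 4→2.
A2: add {3} — 3 (White) has 3→4.
A3: add {1} — 1 (White) has 1→3.
A4 = A3; e.g. 5 (Black) can still go to 7. Fixed point.
7 never enters the attractor, so Black can avoid the target forever.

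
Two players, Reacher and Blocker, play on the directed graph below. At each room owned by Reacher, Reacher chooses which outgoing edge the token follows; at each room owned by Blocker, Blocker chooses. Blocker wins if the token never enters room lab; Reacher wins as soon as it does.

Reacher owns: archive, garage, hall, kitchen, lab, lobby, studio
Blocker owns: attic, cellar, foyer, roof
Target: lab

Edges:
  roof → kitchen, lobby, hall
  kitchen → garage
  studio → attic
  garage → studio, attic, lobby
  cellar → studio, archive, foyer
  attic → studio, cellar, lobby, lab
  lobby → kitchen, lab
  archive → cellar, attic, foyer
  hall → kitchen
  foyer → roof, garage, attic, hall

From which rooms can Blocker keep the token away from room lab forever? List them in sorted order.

A0 = {lab}
A1: add {lobby} — lobby (Reacher) has lobby→lab.
A2: add {garage} — garage (Reacher) has garage→lobby.
A3: add {kitchen} — kitchen (Reacher) has kitchen→garage.
A4: add {hall} — hall (Reacher) has hall→kitchen.
A5: add {roof} — roof (Blocker): all of {kitchen, lobby, hall} already in.
A6 = A5; e.g. studio (Reacher) has no edge into A5. Fixed point.
Reacher's attractor = {garage, hall, kitchen, lab, lobby, roof}; Blocker avoids the target exactly from the complement.

archive, attic, cellar, foyer, studio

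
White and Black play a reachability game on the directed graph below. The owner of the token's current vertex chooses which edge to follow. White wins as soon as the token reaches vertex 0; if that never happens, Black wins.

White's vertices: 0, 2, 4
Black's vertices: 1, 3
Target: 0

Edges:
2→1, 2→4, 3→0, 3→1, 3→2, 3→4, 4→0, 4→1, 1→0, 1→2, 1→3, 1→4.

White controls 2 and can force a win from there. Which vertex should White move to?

4

A0 = {0}
A1: add {4} — 4 (White) has 4→0.
A2: add {2} — 2 (White) has 2→4.
A3 = A2; e.g. 1 (Black) can still go to 3. Fixed point.
From 2, successor 4 is in the attractor (rank 1); the other successor 1 is not.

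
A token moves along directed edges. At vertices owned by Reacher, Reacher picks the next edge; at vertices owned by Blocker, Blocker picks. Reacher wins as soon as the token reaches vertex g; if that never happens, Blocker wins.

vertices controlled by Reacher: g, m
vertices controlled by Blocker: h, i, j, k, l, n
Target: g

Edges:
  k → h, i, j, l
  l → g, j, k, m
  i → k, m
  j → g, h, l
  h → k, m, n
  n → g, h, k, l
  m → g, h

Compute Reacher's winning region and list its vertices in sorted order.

A0 = {g}
A1: add {m} — m (Reacher) has m→g.
A2 = A1; e.g. h (Blocker) can still go to k. Fixed point.
Reacher's winning region = {g, m}.

g, m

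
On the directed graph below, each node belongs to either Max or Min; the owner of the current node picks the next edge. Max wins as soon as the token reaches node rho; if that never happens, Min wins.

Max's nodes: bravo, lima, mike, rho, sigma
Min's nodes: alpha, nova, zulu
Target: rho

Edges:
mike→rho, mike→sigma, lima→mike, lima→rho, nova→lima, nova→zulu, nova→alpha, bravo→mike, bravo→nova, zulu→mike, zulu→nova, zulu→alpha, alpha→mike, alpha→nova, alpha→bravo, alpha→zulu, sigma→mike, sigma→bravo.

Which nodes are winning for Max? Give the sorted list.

A0 = {rho}
A1: add {lima, mike} — mike (Max) has mike→rho; lima (Max) has lima→rho.
A2: add {bravo, sigma} — bravo (Max) has bravo→mike; sigma (Max) has sigma→mike.
A3 = A2; e.g. nova (Min) can still go to zulu. Fixed point.
Max's winning region = {bravo, lima, mike, rho, sigma}.

bravo, lima, mike, rho, sigma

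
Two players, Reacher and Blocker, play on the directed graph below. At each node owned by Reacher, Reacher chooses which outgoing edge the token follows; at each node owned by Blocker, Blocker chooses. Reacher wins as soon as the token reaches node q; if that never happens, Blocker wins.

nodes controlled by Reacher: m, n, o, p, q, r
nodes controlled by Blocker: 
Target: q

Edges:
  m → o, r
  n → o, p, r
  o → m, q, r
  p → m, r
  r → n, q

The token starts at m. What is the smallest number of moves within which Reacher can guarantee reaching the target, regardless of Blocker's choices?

A0 = {q}
A1: add {o, r} — o (Reacher) has o→q; r (Reacher) has r→q.
A2: add {m, n, p} — m (Reacher) has m→o; n (Reacher) has n→o; p (Reacher) has p→r.
A2 = all vertices. Fixed point.
m enters the attractor at level 2, so Reacher can force the target in 2 moves from there.

2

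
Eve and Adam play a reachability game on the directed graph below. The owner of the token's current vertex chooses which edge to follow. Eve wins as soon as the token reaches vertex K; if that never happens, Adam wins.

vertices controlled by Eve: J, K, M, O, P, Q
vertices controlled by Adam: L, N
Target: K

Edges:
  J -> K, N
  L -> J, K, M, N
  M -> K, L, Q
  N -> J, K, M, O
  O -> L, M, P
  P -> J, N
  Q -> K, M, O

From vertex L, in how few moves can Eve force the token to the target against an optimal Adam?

A0 = {K}
A1: add {J, M, Q} — J (Eve) has J→K; M (Eve) has M→K; Q (Eve) has Q→K.
A2: add {O, P} — O (Eve) has O→M; P (Eve) has P→J.
A3: add {N} — N (Adam): all of {J, K, M, O} already in.
A4: add {L} — L (Adam): all of {J, K, M, N} already in.
A4 = all vertices. Fixed point.
L enters the attractor at level 4, so Eve can force the target in 4 moves from there.

4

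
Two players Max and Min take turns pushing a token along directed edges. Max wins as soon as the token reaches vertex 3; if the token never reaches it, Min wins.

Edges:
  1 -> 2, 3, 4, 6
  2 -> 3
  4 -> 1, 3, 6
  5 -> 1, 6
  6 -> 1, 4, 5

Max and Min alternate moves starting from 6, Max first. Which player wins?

Track states (vertex, player-to-move).
A0 = {(3,Max), (3,Min)}
A1: add {(1,Max), (2,Max), (2,Min), (4,Max)}.
A2 = A1; e.g. (1,Min) stays out. (6,Max) never enters ⇒ Min avoids the target.

Min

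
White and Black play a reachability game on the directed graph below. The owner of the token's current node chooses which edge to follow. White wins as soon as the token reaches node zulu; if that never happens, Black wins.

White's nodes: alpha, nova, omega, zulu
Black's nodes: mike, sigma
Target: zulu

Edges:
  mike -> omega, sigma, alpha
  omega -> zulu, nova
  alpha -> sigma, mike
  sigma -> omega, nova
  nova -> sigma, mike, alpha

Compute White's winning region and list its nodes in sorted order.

omega, zulu

A0 = {zulu}
A1: add {omega} — omega (White) has omega→zulu.
A2 = A1; e.g. sigma (Black) can still go to nova. Fixed point.
White's winning region = {omega, zulu}.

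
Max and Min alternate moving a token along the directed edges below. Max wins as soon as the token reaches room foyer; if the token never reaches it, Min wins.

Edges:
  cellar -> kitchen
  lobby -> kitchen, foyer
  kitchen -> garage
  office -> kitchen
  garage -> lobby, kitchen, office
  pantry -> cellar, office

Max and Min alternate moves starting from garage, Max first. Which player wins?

Track states (vertex, player-to-move).
A0 = {(foyer,Max), (foyer,Min)}
A1: add {(lobby,Max)}.
A2 = A1; e.g. (cellar,Max) stays out. (garage,Max) never enters ⇒ Min avoids the target.

Min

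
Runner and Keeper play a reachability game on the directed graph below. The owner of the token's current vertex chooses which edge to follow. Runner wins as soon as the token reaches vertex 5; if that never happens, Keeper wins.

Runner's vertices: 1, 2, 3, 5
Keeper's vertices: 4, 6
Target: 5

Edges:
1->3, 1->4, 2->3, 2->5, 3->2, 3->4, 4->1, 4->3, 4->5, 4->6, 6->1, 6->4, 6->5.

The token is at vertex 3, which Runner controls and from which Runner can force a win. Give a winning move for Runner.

2

A0 = {5}
A1: add {2} — 2 (Runner) has 2→5.
A2: add {3} — 3 (Runner) has 3→2.
A3: add {1} — 1 (Runner) has 1→3.
A4 = A3; e.g. 4 (Keeper) can still go to 6. Fixed point.
From 3, successor 2 is in the attractor (rank 1); the other successor 4 is not.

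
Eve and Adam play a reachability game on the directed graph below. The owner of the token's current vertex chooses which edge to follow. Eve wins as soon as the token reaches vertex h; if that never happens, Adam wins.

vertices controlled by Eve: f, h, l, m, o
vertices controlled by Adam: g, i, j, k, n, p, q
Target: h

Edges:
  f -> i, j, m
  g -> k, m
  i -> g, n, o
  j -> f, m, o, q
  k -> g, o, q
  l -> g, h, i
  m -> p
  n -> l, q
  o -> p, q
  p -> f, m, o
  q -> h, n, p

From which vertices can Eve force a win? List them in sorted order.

h, l

A0 = {h}
A1: add {l} — l (Eve) has l→h.
A2 = A1; e.g. f (Eve) has no edge into A1. Fixed point.
Eve's winning region = {h, l}.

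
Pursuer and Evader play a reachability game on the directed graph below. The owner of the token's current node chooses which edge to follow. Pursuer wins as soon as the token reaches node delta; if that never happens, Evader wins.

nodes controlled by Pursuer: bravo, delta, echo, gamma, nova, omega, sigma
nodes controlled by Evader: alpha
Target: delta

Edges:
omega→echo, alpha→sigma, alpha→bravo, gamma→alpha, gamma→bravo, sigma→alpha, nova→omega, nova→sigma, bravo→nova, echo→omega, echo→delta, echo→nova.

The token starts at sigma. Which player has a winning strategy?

Evader

A0 = {delta}
A1: add {echo} — echo (Pursuer) has echo→delta.
A2: add {omega} — omega (Pursuer) has omega→echo.
A3: add {nova} — nova (Pursuer) has nova→omega.
A4: add {bravo} — bravo (Pursuer) has bravo→nova.
A5: add {gamma} — gamma (Pursuer) has gamma→bravo.
A6 = A5; e.g. alpha (Evader) can still go to sigma. Fixed point.
sigma never enters the attractor, so Evader can avoid the target forever.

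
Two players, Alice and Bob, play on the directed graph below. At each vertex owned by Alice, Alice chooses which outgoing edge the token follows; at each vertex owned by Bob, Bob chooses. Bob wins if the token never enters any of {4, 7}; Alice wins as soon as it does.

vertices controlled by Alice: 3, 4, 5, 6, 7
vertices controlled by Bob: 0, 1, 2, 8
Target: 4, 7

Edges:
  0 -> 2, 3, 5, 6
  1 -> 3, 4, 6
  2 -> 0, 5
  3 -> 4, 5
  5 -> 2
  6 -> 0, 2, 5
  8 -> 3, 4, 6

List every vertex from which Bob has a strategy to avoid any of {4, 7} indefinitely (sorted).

A0 = {4, 7}
A1: add {3} — 3 (Alice) has 3→4.
A2 = A1; e.g. 0 (Bob) can still go to 2. Fixed point.
Alice's attractor = {3, 4, 7}; Bob avoids the target exactly from the complement.

0, 1, 2, 5, 6, 8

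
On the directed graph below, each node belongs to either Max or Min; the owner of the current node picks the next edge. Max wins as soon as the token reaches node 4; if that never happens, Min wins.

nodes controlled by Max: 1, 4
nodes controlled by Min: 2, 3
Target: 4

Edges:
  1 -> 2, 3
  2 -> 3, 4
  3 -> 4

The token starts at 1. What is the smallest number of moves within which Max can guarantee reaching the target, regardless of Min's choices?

A0 = {4}
A1: add {3} — 3 (Min): all of {4} already in.
A2: add {1, 2} — 1 (Max) has 1→3; 2 (Min): all of {3, 4} already in.
A2 = all vertices. Fixed point.
1 enters the attractor at level 2, so Max can force the target in 2 moves from there.

2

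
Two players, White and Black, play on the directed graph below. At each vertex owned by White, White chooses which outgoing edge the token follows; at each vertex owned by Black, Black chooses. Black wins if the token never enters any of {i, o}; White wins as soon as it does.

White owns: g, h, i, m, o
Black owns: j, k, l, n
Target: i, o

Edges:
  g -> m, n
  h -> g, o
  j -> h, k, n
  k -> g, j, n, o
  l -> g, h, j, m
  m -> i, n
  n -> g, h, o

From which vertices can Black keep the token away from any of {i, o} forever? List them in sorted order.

A0 = {i, o}
A1: add {h, m} — h (White) has h→o; m (White) has m→i.
A2: add {g} — g (White) has g→m.
A3: add {n} — n (Black): all of {g, h, o} already in.
A4 = A3; e.g. j (Black) can still go to k. Fixed point.
White's attractor = {g, h, i, m, n, o}; Black avoids the target exactly from the complement.

j, k, l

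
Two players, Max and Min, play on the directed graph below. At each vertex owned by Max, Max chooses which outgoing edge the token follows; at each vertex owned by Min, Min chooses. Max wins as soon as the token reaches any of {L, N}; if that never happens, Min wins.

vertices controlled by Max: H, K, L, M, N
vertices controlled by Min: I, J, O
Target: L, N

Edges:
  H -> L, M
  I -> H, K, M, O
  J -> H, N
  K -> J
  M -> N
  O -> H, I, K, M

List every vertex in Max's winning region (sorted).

H, J, K, L, M, N

A0 = {L, N}
A1: add {H, M} — H (Max) has H→L; M (Max) has M→N.
A2: add {J} — J (Min): all of {H, N} already in.
A3: add {K} — K (Max) has K→J.
A4 = A3; e.g. I (Min) can still go to O. Fixed point.
Max's winning region = {H, J, K, L, M, N}.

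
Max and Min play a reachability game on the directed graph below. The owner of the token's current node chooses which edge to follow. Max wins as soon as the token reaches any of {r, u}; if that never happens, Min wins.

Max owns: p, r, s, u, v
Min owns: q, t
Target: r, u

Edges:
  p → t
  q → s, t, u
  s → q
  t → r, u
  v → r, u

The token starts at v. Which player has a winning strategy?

Max

A0 = {r, u}
A1: add {t, v} — t (Min): all of {r, u} already in; v (Max) has v→r.
v ∈ A1, so Max can force the target.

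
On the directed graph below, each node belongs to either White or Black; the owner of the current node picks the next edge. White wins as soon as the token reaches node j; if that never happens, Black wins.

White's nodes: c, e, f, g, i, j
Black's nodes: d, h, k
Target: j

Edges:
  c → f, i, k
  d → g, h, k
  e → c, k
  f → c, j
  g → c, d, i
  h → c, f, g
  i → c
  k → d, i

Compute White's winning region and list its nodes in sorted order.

c, e, f, g, h, i, j

A0 = {j}
A1: add {f} — f (White) has f→j.
A2: add {c} — c (White) has c→f.
A3: add {e, g, i} — e (White) has e→c; g (White) has g→c; i (White) has i→c.
A4: add {h} — h (Black): all of {c, f, g} already in.
A5 = A4; e.g. d (Black) can still go to k. Fixed point.
White's winning region = {c, e, f, g, h, i, j}.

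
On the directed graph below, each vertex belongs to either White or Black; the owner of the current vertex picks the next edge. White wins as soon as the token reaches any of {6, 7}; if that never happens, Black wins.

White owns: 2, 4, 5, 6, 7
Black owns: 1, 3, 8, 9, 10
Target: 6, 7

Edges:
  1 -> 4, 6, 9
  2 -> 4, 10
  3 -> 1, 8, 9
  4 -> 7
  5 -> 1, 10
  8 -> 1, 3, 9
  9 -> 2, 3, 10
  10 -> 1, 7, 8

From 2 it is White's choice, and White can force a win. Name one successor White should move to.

4

A0 = {6, 7}
A1: add {4} — 4 (White) has 4→7.
A2: add {2} — 2 (White) has 2→4.
A3 = A2; e.g. 1 (Black) can still go to 9. Fixed point.
From 2, successor 4 is in the attractor (rank 1); the other successor 10 is not.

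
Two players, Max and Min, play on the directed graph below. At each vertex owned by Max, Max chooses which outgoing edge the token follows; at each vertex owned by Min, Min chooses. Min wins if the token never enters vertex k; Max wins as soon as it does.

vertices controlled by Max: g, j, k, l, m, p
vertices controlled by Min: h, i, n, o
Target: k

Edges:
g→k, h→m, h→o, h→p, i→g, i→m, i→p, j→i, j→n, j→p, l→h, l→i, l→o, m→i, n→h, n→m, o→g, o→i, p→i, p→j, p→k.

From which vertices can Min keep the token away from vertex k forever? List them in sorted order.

A0 = {k}
A1: add {g, p} — g (Max) has g→k; p (Max) has p→k.
A2: add {j} — j (Max) has j→p.
A3 = A2; e.g. h (Min) can still go to m. Fixed point.
Max's attractor = {g, j, k, p}; Min avoids the target exactly from the complement.

h, i, l, m, n, o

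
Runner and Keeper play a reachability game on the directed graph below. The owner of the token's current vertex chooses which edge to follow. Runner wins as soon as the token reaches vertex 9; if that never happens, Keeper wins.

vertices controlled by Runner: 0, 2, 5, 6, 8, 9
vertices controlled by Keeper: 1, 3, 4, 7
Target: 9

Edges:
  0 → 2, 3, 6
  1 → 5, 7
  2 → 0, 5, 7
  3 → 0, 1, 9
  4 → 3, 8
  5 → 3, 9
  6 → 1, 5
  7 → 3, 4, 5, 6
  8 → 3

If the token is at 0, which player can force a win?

A0 = {9}
A1: add {5} — 5 (Runner) has 5→9.
A2: add {2, 6} — 2 (Runner) has 2→5; 6 (Runner) has 6→5.
A3: add {0} — 0 (Runner) has 0→2.
A4 = A3; e.g. 1 (Keeper) can still go to 7. Fixed point.
0 ∈ A3, so Runner can force the target.

Runner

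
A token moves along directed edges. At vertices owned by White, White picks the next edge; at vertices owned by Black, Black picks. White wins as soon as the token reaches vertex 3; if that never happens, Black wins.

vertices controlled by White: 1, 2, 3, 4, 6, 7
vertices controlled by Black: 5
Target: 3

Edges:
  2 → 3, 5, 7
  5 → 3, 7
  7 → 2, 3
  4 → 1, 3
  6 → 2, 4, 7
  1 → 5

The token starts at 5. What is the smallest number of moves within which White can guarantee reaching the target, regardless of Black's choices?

A0 = {3}
A1: add {2, 4, 7} — 2 (White) has 2→3; 4 (White) has 4→3; 7 (White) has 7→3.
A2: add {5, 6} — 5 (Black): all of {3, 7} already in; 6 (White) has 6→2.
5 enters the attractor at level 2, so White can force the target in 2 moves from there.

2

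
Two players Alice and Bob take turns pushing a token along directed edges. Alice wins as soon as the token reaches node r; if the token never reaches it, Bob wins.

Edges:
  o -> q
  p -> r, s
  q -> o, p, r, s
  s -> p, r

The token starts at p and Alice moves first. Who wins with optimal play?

Alice

Track states (vertex, player-to-move).
A0 = {(r,Alice), (r,Bob)}
A1: add {(p,Alice), (q,Alice), (s,Alice)}.
(p,Alice) ∈ A1 ⇒ Alice forces the target.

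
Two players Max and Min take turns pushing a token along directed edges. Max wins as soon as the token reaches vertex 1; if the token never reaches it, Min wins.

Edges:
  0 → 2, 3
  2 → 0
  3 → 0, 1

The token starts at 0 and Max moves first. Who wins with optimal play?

Min

Track states (vertex, player-to-move).
A0 = {(1,Max), (1,Min)}
A1: add {(3,Max)}.
A2 = A1; e.g. (0,Max) stays out. (0,Max) never enters ⇒ Min avoids the target.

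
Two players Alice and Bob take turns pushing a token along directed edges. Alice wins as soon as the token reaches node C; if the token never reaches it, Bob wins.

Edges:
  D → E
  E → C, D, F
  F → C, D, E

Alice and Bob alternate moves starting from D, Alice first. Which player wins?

Bob

Track states (vertex, player-to-move).
A0 = {(C,Alice), (C,Bob)}
A1: add {(E,Alice), (F,Alice)}.
A2: add {(D,Bob)}.
A3 = A2; e.g. (D,Alice) stays out. (D,Alice) never enters ⇒ Bob avoids the target.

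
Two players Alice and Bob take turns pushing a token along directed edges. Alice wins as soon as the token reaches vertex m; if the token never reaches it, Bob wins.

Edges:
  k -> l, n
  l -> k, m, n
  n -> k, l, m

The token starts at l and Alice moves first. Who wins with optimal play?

Track states (vertex, player-to-move).
A0 = {(m,Alice), (m,Bob)}
A1: add {(l,Alice), (n,Alice)}.
(l,Alice) ∈ A1 ⇒ Alice forces the target.

Alice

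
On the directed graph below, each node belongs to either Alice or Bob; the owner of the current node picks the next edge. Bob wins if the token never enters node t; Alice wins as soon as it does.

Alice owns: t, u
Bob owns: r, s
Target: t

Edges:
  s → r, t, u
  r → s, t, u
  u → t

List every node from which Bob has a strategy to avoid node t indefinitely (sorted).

A0 = {t}
A1: add {u} — u (Alice) has u→t.
A2 = A1; e.g. r (Bob) can still go to s. Fixed point.
Alice's attractor = {t, u}; Bob avoids the target exactly from the complement.

r, s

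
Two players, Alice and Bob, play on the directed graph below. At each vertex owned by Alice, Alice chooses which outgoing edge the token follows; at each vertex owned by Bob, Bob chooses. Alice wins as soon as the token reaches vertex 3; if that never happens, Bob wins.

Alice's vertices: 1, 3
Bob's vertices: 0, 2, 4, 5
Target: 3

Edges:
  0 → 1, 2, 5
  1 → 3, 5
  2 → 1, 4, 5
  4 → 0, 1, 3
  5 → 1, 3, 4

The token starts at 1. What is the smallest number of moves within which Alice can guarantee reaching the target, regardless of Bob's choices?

A0 = {3}
A1: add {1} — 1 (Alice) has 1→3.
A2 = A1; e.g. 0 (Bob) can still go to 2. Fixed point.
1 enters the attractor at level 1, so Alice can force the target in 1 move from there.

1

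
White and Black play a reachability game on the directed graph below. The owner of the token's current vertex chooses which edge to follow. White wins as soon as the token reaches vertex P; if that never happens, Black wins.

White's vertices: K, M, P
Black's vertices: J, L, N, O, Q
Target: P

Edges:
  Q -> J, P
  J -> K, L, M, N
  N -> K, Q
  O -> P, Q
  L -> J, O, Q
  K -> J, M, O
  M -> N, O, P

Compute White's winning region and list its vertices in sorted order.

A0 = {P}
A1: add {M} — M (White) has M→P.
A2: add {K} — K (White) has K→M.
A3 = A2; e.g. J (Black) can still go to L. Fixed point.
White's winning region = {K, M, P}.

K, M, P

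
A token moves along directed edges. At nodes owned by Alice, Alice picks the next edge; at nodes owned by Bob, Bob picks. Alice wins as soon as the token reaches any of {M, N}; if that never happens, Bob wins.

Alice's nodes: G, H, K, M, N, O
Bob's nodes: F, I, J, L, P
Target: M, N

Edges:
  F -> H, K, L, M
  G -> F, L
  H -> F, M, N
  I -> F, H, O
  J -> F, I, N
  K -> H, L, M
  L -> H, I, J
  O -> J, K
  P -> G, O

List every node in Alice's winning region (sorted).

H, K, M, N, O

A0 = {M, N}
A1: add {H, K} — H (Alice) has H→M; K (Alice) has K→M.
A2: add {O} — O (Alice) has O→K.
A3 = A2; e.g. F (Bob) can still go to L. Fixed point.
Alice's winning region = {H, K, M, N, O}.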